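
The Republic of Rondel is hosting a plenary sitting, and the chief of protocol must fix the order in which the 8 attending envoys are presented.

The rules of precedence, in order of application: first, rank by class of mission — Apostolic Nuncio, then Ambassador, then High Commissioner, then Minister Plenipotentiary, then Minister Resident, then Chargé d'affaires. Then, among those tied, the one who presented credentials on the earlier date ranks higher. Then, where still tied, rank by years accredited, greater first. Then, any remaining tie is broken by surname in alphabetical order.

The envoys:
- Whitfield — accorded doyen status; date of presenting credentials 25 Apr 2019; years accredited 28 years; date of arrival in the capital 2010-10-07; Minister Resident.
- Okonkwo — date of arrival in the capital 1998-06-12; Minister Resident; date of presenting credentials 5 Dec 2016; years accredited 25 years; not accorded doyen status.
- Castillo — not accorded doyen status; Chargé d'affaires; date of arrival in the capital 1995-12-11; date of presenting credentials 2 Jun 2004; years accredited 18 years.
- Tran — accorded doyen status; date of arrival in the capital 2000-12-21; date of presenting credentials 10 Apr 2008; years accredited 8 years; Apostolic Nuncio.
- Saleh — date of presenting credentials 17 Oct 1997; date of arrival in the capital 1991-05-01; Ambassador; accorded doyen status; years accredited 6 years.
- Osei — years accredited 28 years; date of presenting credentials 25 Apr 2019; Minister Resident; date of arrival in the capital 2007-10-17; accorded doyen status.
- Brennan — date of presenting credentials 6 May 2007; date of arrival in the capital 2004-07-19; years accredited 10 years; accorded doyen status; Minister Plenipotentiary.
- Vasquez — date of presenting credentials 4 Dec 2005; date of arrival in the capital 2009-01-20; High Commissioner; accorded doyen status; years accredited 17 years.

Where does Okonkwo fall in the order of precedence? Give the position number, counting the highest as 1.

By class of mission: Tran (Apostolic Nuncio); then Saleh (Ambassador); then Vasquez (High Commissioner); then Brennan (Minister Plenipotentiary); then Okonkwo, Osei and Whitfield (Minister Resident); then Castillo (Chargé d'affaires).
Among Okonkwo, Osei and Whitfield, by date of presenting credentials (earlier first): Okonkwo (5 Dec 2016) before Osei and Whitfield (25 Apr 2019).
Osei and Whitfield both have years accredited 28 years, so the next rule applies.
Among Osei and Whitfield, alphabetically by surname: Osei before Whitfield.
Order: Tran, Saleh, Vasquez, Brennan, Okonkwo, Osei, Whitfield, Castillo. So position 5.

5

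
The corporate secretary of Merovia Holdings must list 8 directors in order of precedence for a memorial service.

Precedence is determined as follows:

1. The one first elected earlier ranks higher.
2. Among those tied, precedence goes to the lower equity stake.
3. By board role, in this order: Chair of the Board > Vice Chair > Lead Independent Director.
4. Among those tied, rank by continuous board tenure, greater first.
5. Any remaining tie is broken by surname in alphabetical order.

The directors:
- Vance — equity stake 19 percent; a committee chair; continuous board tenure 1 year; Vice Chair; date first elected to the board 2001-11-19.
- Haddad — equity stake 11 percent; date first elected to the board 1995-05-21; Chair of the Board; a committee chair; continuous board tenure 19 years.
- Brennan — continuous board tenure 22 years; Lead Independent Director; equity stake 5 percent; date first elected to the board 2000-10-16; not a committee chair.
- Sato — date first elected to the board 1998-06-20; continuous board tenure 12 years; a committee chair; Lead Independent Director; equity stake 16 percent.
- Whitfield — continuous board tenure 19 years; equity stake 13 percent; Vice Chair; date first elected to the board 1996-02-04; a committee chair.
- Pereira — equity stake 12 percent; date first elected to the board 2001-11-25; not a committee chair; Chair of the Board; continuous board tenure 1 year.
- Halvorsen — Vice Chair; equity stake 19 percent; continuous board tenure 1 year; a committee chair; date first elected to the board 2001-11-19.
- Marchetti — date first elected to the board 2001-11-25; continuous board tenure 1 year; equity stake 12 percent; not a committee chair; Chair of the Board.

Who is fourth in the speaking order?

By date first elected to the board (earlier first): Haddad (1995-05-21); then Whitfield (1996-02-04); then Sato (1998-06-20); then Brennan (2000-10-16); then Halvorsen and Vance (both 2001-11-19); then Marchetti and Pereira (both 2001-11-25).
Halvorsen and Vance both have equity stake 19 percent, so the next rule applies.
Halvorsen and Vance are each Vice Chair, so the next rule applies.
Halvorsen and Vance both have continuous board tenure 1 year, so the next rule applies.
Among Halvorsen and Vance, alphabetically by surname: Halvorsen before Vance.
Marchetti and Pereira both have equity stake 12 percent, so the next rule applies.
Marchetti and Pereira are each Chair of the Board, so the next rule applies.
Marchetti and Pereira both have continuous board tenure 1 year, so the next rule applies.
Among Marchetti and Pereira, alphabetically by surname: Marchetti before Pereira.
Order: Haddad, Whitfield, Sato, Brennan, Halvorsen, Vance, Marchetti, Pereira.

Brennan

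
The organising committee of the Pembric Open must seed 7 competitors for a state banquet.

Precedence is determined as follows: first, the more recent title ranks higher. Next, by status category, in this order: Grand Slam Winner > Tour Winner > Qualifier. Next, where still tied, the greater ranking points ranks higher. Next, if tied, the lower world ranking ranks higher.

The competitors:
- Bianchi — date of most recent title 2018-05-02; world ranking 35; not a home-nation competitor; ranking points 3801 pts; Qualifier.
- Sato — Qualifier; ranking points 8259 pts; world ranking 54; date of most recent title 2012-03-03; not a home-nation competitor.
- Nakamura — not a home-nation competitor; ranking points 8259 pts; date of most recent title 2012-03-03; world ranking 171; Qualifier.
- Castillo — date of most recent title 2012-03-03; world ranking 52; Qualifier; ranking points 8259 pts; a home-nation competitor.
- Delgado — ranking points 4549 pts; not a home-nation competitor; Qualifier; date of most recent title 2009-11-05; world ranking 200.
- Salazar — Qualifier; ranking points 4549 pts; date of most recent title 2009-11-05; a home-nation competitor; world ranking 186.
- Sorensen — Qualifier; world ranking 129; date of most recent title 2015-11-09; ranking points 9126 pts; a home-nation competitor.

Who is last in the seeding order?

By date of most recent title (later first): Bianchi (2018-05-02); then Sorensen (2015-11-09); then Castillo, Sato and Nakamura (each 2012-03-03); then Salazar and Delgado (both 2009-11-05).
Castillo, Sato and Nakamura are each Qualifier, so the next rule applies.
Castillo, Sato and Nakamura all have ranking points 8259 pts, so the next rule applies.
Among Castillo, Sato and Nakamura, by world ranking (lower first): Castillo (52) before Sato (54) before Nakamura (171).
Salazar and Delgado are each Qualifier, so the next rule applies.
Salazar and Delgado both have ranking points 4549 pts, so the next rule applies.
Among Salazar and Delgado, by world ranking (lower first): Salazar (186) before Delgado (200).
Order: Bianchi, Sorensen, Castillo, Sato, Nakamura, Salazar, Delgado.

Delgado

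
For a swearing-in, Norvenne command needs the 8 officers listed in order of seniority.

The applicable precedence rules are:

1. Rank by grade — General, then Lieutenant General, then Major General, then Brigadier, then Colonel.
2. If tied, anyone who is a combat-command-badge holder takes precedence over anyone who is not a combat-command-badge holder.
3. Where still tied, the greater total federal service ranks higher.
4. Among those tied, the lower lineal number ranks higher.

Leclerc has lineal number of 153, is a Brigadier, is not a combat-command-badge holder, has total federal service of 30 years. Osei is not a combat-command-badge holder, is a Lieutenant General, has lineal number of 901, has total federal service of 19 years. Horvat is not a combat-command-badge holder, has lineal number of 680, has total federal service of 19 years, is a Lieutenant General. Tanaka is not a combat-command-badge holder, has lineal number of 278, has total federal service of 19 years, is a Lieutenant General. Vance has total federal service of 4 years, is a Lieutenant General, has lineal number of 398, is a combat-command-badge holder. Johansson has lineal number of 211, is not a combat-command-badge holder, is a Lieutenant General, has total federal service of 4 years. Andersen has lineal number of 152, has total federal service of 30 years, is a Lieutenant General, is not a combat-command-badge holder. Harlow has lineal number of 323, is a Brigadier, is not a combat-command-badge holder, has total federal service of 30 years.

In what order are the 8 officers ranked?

By grade: Vance, Andersen, Tanaka, Horvat, Osei and Johansson (Lieutenant General); then Leclerc and Harlow (Brigadier).
Among Vance, Andersen, Tanaka, Horvat, Osei and Johansson, a combat-command-badge holder before not a combat-command-badge holder: Vance (a combat-command-badge holder) before Andersen, Tanaka, Horvat, Osei and Johansson (not a combat-command-badge holder).
Among Andersen, Tanaka, Horvat, Osei and Johansson, by total federal service (higher first): Andersen (30 years) before Tanaka, Horvat and Osei (19 years) before Johansson (4 years).
Among Tanaka, Horvat and Osei, by lineal number (lower first): Tanaka (278) before Horvat (680) before Osei (901).
Leclerc and Harlow are each not a combat-command-badge holder, so the next rule applies.
Leclerc and Harlow both have total federal service 30 years, so the next rule applies.
Among Leclerc and Harlow, by lineal number (lower first): Leclerc (153) before Harlow (323).
Full order: Vance, Andersen, Tanaka, Horvat, Osei, Johansson, Leclerc, Harlow.

Vance, Andersen, Tanaka, Horvat, Osei, Johansson, Leclerc, Harlow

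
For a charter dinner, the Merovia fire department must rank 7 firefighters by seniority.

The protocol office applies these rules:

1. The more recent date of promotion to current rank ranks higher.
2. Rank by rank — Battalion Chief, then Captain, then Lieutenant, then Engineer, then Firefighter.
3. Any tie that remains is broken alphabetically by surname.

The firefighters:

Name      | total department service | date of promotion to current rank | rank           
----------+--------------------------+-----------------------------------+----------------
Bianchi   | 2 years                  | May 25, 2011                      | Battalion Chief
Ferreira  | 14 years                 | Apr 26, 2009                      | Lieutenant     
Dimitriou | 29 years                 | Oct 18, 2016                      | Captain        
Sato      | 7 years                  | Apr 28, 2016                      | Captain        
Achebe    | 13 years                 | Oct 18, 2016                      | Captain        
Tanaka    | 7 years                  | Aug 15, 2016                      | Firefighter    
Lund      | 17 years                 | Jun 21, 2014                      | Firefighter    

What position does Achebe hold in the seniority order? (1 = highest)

1

By date of promotion to current rank (later first): Achebe and Dimitriou (both Oct 18, 2016); then Tanaka (Aug 15, 2016); then Sato (Apr 28, 2016); then Lund (Jun 21, 2014); then Bianchi (May 25, 2011); then Ferreira (Apr 26, 2009).
Achebe and Dimitriou are each Captain, so the next rule applies.
Among Achebe and Dimitriou, alphabetically by surname: Achebe before Dimitriou.
Order: Achebe, Dimitriou, Tanaka, Sato, Lund, Bianchi, Ferreira. So position 1.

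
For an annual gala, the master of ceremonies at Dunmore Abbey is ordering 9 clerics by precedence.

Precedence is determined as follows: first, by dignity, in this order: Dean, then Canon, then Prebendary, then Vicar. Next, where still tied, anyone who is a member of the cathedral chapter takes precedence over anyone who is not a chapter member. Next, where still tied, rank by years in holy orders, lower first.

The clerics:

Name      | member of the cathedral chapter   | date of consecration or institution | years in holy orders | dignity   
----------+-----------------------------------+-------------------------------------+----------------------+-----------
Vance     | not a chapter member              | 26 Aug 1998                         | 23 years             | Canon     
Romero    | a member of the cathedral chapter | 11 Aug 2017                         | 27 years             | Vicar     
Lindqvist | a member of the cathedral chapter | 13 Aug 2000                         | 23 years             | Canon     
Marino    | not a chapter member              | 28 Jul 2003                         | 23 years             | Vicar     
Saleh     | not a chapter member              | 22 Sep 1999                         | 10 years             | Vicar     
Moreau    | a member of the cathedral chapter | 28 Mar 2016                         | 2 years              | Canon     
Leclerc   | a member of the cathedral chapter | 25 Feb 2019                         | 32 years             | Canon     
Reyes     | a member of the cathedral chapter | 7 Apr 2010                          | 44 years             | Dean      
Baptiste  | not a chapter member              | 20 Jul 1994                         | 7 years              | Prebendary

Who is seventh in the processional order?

Romero

By dignity: Reyes (Dean); then Moreau, Lindqvist, Leclerc and Vance (Canon); then Baptiste (Prebendary); then Romero, Saleh and Marino (Vicar).
Among Moreau, Lindqvist, Leclerc and Vance, a member of the cathedral chapter before not a chapter member: Moreau, Lindqvist and Leclerc (a member of the cathedral chapter) before Vance (not a chapter member).
Among Moreau, Lindqvist and Leclerc, by years in holy orders (lower first): Moreau (2 years) before Lindqvist (23 years) before Leclerc (32 years).
Among Romero, Saleh and Marino, a member of the cathedral chapter before not a chapter member: Romero (a member of the cathedral chapter) before Saleh and Marino (not a chapter member).
Among Saleh and Marino, by years in holy orders (lower first): Saleh (10 years) before Marino (23 years).
Order: Reyes, Moreau, Lindqvist, Leclerc, Vance, Baptiste, Romero, Saleh, Marino.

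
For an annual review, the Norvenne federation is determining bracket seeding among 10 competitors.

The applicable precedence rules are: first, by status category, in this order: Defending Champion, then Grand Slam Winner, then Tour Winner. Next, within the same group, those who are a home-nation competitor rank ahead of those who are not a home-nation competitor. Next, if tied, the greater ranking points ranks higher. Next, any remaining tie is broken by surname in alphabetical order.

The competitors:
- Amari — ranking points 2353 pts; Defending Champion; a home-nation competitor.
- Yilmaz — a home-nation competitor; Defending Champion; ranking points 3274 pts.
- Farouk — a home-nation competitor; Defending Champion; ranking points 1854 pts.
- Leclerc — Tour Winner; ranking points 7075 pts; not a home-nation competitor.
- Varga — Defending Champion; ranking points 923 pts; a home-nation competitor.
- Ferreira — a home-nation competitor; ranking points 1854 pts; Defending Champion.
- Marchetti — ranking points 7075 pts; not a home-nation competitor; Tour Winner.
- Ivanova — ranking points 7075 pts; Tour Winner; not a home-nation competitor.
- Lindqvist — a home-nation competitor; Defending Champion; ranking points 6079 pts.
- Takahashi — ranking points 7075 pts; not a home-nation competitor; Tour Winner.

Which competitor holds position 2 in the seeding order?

By status category: Lindqvist, Yilmaz, Amari, Farouk, Ferreira and Varga (Defending Champion); then Ivanova, Leclerc, Marchetti and Takahashi (Tour Winner).
Lindqvist, Yilmaz, Amari, Farouk, Ferreira and Varga are each a home-nation competitor, so the next rule applies.
Among Lindqvist, Yilmaz, Amari, Farouk, Ferreira and Varga, by ranking points (higher first): Lindqvist (6079 pts) before Yilmaz (3274 pts) before Amari (2353 pts) before Farouk and Ferreira (1854 pts) before Varga (923 pts).
Among Farouk and Ferreira, alphabetically by surname: Farouk before Ferreira.
Ivanova, Leclerc, Marchetti and Takahashi are each not a home-nation competitor, so the next rule applies.
Ivanova, Leclerc, Marchetti and Takahashi all have ranking points 7075 pts, so the next rule applies.
Among Ivanova, Leclerc, Marchetti and Takahashi, alphabetically by surname: Ivanova before Leclerc before Marchetti before Takahashi.
Order: Lindqvist, Yilmaz, Amari, Farouk, Ferreira, Varga, Ivanova, Leclerc, Marchetti, Takahashi.

Yilmaz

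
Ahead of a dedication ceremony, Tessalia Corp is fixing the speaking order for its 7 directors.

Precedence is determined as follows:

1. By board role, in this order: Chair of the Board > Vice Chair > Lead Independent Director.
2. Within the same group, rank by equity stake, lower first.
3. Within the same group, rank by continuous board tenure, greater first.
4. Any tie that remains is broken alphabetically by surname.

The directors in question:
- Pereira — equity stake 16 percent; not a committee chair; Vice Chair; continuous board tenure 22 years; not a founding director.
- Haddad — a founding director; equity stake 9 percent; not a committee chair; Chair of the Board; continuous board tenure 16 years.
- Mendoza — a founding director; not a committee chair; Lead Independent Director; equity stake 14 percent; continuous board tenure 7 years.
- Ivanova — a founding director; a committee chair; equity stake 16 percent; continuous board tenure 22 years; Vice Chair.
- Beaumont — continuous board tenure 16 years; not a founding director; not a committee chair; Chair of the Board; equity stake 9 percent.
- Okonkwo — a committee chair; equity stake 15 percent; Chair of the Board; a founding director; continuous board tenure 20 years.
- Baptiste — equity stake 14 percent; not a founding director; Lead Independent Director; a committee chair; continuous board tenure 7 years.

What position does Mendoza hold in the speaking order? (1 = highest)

7

By board role: Beaumont, Haddad and Okonkwo (Chair of the Board); then Ivanova and Pereira (Vice Chair); then Baptiste and Mendoza (Lead Independent Director).
Among Beaumont, Haddad and Okonkwo, by equity stake (lower first): Beaumont and Haddad (9 percent) before Okonkwo (15 percent).
Beaumont and Haddad both have continuous board tenure 16 years, so the next rule applies.
Among Beaumont and Haddad, alphabetically by surname: Beaumont before Haddad.
Ivanova and Pereira both have equity stake 16 percent, so the next rule applies.
Ivanova and Pereira both have continuous board tenure 22 years, so the next rule applies.
Among Ivanova and Pereira, alphabetically by surname: Ivanova before Pereira.
Baptiste and Mendoza both have equity stake 14 percent, so the next rule applies.
Baptiste and Mendoza both have continuous board tenure 7 years, so the next rule applies.
Among Baptiste and Mendoza, alphabetically by surname: Baptiste before Mendoza.
Order: Beaumont, Haddad, Okonkwo, Ivanova, Pereira, Baptiste, Mendoza. So position 7.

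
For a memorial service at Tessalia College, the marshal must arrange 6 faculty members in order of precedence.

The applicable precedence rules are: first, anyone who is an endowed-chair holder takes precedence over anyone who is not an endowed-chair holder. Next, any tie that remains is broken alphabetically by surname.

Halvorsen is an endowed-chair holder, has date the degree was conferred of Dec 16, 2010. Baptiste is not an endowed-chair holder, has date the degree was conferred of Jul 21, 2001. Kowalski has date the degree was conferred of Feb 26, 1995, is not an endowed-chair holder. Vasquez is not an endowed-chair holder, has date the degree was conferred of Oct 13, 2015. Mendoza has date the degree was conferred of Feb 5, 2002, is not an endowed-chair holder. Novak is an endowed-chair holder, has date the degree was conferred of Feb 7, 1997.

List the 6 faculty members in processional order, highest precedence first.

Halvorsen, Novak, Baptiste, Kowalski, Mendoza, Vasquez

By the first rule: Halvorsen and Novak (both an endowed-chair holder); then Baptiste, Kowalski, Mendoza and Vasquez (each not an endowed-chair holder).
Among Halvorsen and Novak, alphabetically by surname: Halvorsen before Novak.
Among Baptiste, Kowalski, Mendoza and Vasquez, alphabetically by surname: Baptiste before Kowalski before Mendoza before Vasquez.
Full order: Halvorsen, Novak, Baptiste, Kowalski, Mendoza, Vasquez.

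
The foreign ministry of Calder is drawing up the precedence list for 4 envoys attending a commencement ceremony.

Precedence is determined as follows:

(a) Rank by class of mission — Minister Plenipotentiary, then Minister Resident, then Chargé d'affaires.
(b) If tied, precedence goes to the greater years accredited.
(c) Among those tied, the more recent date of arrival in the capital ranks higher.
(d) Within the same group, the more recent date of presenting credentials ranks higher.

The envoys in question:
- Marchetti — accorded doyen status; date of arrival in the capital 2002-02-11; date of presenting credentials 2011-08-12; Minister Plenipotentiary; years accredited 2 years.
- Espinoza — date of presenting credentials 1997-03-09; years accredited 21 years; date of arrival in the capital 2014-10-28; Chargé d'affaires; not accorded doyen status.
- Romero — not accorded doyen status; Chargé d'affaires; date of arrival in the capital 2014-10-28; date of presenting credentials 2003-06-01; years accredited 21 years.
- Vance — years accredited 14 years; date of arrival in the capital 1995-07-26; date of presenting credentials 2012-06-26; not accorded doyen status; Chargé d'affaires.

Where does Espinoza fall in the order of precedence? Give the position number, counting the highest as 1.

3

By class of mission: Marchetti (Minister Plenipotentiary); then Romero, Espinoza and Vance (Chargé d'affaires).
Among Romero, Espinoza and Vance, by years accredited (higher first): Romero and Espinoza (21 years) before Vance (14 years).
Romero and Espinoza both have date of arrival in the capital 2014-10-28, so the next rule applies.
Among Romero and Espinoza, by date of presenting credentials (later first): Romero (2003-06-01) before Espinoza (1997-03-09).
Order: Marchetti, Romero, Espinoza, Vance. So position 3.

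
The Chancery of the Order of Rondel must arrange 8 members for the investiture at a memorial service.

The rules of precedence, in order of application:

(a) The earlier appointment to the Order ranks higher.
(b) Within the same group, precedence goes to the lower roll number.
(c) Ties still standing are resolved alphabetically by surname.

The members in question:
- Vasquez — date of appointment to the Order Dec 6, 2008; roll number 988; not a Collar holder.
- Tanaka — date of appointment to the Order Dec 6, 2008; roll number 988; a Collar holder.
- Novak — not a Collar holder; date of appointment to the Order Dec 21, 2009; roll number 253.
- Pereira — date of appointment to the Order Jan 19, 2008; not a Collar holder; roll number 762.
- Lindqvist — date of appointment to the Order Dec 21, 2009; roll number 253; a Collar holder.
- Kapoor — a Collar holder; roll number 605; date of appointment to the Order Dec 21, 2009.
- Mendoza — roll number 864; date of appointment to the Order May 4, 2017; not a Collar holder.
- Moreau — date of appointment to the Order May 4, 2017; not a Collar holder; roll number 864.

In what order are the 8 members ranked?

Pereira, Tanaka, Vasquez, Lindqvist, Novak, Kapoor, Mendoza, Moreau

By date of appointment to the Order (earlier first): Pereira (Jan 19, 2008); then Tanaka and Vasquez (both Dec 6, 2008); then Lindqvist, Novak and Kapoor (each Dec 21, 2009); then Mendoza and Moreau (both May 4, 2017).
Tanaka and Vasquez both have roll number 988, so the next rule applies.
Among Tanaka and Vasquez, alphabetically by surname: Tanaka before Vasquez.
Among Lindqvist, Novak and Kapoor, by roll number (lower first): Lindqvist and Novak (253) before Kapoor (605).
Among Lindqvist and Novak, alphabetically by surname: Lindqvist before Novak.
Mendoza and Moreau both have roll number 864, so the next rule applies.
Among Mendoza and Moreau, alphabetically by surname: Mendoza before Moreau.
Full order: Pereira, Tanaka, Vasquez, Lindqvist, Novak, Kapoor, Mendoza, Moreau.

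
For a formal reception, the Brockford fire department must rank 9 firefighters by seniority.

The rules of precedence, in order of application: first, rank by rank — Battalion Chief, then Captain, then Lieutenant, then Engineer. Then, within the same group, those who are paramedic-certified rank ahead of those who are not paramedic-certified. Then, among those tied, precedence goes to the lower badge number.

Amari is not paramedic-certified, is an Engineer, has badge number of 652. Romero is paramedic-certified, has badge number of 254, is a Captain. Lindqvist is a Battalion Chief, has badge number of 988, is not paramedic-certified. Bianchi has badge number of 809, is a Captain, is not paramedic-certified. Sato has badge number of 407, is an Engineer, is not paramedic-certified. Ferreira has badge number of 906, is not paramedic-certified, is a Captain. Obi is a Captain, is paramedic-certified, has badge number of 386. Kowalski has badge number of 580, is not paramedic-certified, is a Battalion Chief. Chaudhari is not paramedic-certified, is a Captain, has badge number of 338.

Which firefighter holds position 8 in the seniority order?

By rank: Kowalski and Lindqvist (Battalion Chief); then Romero, Obi, Chaudhari, Bianchi and Ferreira (Captain); then Sato and Amari (Engineer).
Kowalski and Lindqvist are each not paramedic-certified, so the next rule applies.
Among Kowalski and Lindqvist, by badge number (lower first): Kowalski (580) before Lindqvist (988).
Among Romero, Obi, Chaudhari, Bianchi and Ferreira, paramedic-certified before not paramedic-certified: Romero and Obi (paramedic-certified) before Chaudhari, Bianchi and Ferreira (not paramedic-certified).
Among Romero and Obi, by badge number (lower first): Romero (254) before Obi (386).
Among Chaudhari, Bianchi and Ferreira, by badge number (lower first): Chaudhari (338) before Bianchi (809) before Ferreira (906).
Sato and Amari are each not paramedic-certified, so the next rule applies.
Among Sato and Amari, by badge number (lower first): Sato (407) before Amari (652).
Order: Kowalski, Lindqvist, Romero, Obi, Chaudhari, Bianchi, Ferreira, Sato, Amari.

Sato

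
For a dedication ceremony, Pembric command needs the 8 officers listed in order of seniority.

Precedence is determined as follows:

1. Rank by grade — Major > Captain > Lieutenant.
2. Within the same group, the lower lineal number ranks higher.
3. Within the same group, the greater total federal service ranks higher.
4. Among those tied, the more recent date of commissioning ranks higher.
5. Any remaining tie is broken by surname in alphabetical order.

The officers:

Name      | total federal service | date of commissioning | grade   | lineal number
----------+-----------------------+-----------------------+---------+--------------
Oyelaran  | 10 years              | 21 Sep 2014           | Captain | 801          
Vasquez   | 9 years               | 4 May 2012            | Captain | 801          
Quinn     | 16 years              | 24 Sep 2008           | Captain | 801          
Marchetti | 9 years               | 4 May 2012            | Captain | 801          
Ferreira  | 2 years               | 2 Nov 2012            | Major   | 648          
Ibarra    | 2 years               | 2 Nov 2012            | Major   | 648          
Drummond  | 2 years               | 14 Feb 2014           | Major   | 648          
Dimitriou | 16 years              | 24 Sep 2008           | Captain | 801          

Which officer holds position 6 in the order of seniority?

By grade: Drummond, Ferreira and Ibarra (Major); then Dimitriou, Quinn, Oyelaran, Marchetti and Vasquez (Captain).
Drummond, Ferreira and Ibarra all have lineal number 648, so the next rule applies.
Drummond, Ferreira and Ibarra all have total federal service 2 years, so the next rule applies.
Among Drummond, Ferreira and Ibarra, by date of commissioning (later first): Drummond (14 Feb 2014) before Ferreira and Ibarra (2 Nov 2012).
Among Ferreira and Ibarra, alphabetically by surname: Ferreira before Ibarra.
Dimitriou, Quinn, Oyelaran, Marchetti and Vasquez all have lineal number 801, so the next rule applies.
Among Dimitriou, Quinn, Oyelaran, Marchetti and Vasquez, by total federal service (higher first): Dimitriou and Quinn (16 years) before Oyelaran (10 years) before Marchetti and Vasquez (9 years).
Dimitriou and Quinn both have date of commissioning 24 Sep 2008, so the next rule applies.
Among Dimitriou and Quinn, alphabetically by surname: Dimitriou before Quinn.
Marchetti and Vasquez both have date of commissioning 4 May 2012, so the next rule applies.
Among Marchetti and Vasquez, alphabetically by surname: Marchetti before Vasquez.
Order: Drummond, Ferreira, Ibarra, Dimitriou, Quinn, Oyelaran, Marchetti, Vasquez.

Oyelaran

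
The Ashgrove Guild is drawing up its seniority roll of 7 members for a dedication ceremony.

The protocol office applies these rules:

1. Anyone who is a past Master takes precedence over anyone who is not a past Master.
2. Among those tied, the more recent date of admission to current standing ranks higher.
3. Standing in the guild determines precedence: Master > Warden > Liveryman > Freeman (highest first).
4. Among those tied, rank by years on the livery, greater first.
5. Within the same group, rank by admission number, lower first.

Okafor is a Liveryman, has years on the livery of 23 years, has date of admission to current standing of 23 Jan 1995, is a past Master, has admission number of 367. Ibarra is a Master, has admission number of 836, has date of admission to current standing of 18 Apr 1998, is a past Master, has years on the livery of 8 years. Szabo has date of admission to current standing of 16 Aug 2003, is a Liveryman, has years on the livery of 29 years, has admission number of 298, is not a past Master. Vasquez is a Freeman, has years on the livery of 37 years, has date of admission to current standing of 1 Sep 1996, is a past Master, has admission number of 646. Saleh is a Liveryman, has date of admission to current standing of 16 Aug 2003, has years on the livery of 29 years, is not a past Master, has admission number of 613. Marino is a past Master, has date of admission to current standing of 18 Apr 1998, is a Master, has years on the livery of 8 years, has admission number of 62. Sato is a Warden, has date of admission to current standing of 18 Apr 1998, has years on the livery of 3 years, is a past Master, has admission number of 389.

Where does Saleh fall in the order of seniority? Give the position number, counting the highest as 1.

7

By the first rule: Marino, Ibarra, Sato, Vasquez and Okafor (each a past Master); then Szabo and Saleh (both not a past Master).
Among Marino, Ibarra, Sato, Vasquez and Okafor, by date of admission to current standing (later first): Marino, Ibarra and Sato (18 Apr 1998) before Vasquez (1 Sep 1996) before Okafor (23 Jan 1995).
Among Marino, Ibarra and Sato, by standing in the guild: Marino and Ibarra (Master) before Sato (Warden).
Marino and Ibarra both have years on the livery 8 years, so the next rule applies.
Among Marino and Ibarra, by admission number (lower first): Marino (62) before Ibarra (836).
Szabo and Saleh both have date of admission to current standing 16 Aug 2003, so the next rule applies.
Szabo and Saleh are each Liveryman, so the next rule applies.
Szabo and Saleh both have years on the livery 29 years, so the next rule applies.
Among Szabo and Saleh, by admission number (lower first): Szabo (298) before Saleh (613).
Order: Marino, Ibarra, Sato, Vasquez, Okafor, Szabo, Saleh. So position 7.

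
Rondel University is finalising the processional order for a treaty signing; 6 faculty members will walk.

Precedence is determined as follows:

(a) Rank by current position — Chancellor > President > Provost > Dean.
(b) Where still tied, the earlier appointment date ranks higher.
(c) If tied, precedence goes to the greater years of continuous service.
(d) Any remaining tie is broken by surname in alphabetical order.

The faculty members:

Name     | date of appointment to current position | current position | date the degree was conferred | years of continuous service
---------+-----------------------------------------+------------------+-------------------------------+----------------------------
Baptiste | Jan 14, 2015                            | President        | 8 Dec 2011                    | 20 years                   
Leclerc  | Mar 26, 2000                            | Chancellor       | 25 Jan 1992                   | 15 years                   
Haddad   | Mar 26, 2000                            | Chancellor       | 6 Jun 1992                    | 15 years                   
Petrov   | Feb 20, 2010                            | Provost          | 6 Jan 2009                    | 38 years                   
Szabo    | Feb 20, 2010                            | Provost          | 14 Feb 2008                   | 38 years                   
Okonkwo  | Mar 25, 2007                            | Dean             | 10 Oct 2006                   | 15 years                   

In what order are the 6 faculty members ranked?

By current position: Haddad and Leclerc (Chancellor); then Baptiste (President); then Petrov and Szabo (Provost); then Okonkwo (Dean).
Haddad and Leclerc both have date of appointment to current position Mar 26, 2000, so the next rule applies.
Haddad and Leclerc both have years of continuous service 15 years, so the next rule applies.
Among Haddad and Leclerc, alphabetically by surname: Haddad before Leclerc.
Petrov and Szabo both have date of appointment to current position Feb 20, 2010, so the next rule applies.
Petrov and Szabo both have years of continuous service 38 years, so the next rule applies.
Among Petrov and Szabo, alphabetically by surname: Petrov before Szabo.
Full order: Haddad, Leclerc, Baptiste, Petrov, Szabo, Okonkwo.

Haddad, Leclerc, Baptiste, Petrov, Szabo, Okonkwo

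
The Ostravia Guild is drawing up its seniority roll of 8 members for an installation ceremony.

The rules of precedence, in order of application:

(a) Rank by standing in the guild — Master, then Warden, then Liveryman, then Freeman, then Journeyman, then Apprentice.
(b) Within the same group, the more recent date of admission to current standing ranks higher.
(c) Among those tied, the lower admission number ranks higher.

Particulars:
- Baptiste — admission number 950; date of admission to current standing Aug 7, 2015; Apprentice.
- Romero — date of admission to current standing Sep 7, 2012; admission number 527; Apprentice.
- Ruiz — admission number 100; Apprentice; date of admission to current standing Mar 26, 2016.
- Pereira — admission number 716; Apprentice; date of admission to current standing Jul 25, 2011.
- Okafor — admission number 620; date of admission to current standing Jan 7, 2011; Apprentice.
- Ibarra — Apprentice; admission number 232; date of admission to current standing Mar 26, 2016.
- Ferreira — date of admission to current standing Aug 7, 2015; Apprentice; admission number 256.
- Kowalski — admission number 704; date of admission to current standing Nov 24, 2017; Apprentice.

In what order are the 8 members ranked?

Kowalski, Ruiz, Ibarra, Ferreira, Baptiste, Romero, Pereira, Okafor

By standing in the guild: Kowalski, Ruiz, Ibarra, Ferreira, Baptiste, Romero, Pereira and Okafor (Apprentice).
Among Kowalski, Ruiz, Ibarra, Ferreira, Baptiste, Romero, Pereira and Okafor, by date of admission to current standing (later first): Kowalski (Nov 24, 2017) before Ruiz and Ibarra (Mar 26, 2016) before Ferreira and Baptiste (Aug 7, 2015) before Romero (Sep 7, 2012) before Pereira (Jul 25, 2011) before Okafor (Jan 7, 2011).
Among Ruiz and Ibarra, by admission number (lower first): Ruiz (100) before Ibarra (232).
Among Ferreira and Baptiste, by admission number (lower first): Ferreira (256) before Baptiste (950).
Full order: Kowalski, Ruiz, Ibarra, Ferreira, Baptiste, Romero, Pereira, Okafor.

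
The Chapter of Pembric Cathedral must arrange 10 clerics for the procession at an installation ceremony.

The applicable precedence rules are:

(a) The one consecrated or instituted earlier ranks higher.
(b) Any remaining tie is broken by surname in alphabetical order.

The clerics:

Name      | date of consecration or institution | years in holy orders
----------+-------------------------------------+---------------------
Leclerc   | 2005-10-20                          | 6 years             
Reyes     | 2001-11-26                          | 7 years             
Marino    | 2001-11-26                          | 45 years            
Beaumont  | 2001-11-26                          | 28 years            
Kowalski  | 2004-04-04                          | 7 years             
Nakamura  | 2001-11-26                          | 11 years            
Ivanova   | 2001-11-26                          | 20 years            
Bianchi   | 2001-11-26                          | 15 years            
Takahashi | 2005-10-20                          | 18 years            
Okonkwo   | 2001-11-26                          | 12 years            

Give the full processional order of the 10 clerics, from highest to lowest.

Beaumont, Bianchi, Ivanova, Marino, Nakamura, Okonkwo, Reyes, Kowalski, Leclerc, Takahashi

By date of consecration or institution (earlier first): Beaumont, Bianchi, Ivanova, Marino, Nakamura, Okonkwo and Reyes (each 2001-11-26); then Kowalski (2004-04-04); then Leclerc and Takahashi (both 2005-10-20).
Among Beaumont, Bianchi, Ivanova, Marino, Nakamura, Okonkwo and Reyes, alphabetically by surname: Beaumont before Bianchi before Ivanova before Marino before Nakamura before Okonkwo before Reyes.
Among Leclerc and Takahashi, alphabetically by surname: Leclerc before Takahashi.
Full order: Beaumont, Bianchi, Ivanova, Marino, Nakamura, Okonkwo, Reyes, Kowalski, Leclerc, Takahashi.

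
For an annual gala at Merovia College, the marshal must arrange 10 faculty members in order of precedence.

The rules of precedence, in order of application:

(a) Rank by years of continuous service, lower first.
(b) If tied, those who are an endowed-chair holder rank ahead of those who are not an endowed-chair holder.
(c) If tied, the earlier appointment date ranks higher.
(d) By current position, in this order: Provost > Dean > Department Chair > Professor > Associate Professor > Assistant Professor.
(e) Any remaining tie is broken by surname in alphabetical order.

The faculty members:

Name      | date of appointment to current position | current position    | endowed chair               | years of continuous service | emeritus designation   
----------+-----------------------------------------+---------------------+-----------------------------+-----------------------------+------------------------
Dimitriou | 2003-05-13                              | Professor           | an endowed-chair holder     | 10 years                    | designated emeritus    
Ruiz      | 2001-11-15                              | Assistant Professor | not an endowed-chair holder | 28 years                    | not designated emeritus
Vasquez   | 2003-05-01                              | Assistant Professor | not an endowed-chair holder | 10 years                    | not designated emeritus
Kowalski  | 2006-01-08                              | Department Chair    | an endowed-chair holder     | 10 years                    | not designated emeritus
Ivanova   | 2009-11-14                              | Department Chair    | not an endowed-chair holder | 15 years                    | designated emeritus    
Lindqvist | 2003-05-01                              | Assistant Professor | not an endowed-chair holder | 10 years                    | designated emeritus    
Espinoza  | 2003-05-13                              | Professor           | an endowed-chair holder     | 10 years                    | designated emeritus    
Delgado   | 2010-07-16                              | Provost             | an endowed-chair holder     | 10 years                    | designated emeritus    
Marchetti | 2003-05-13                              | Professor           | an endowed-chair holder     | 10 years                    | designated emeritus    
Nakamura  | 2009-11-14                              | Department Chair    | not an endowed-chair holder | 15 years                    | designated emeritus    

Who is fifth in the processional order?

By years of continuous service (lower first): Dimitriou, Espinoza, Marchetti, Kowalski, Delgado, Lindqvist and Vasquez (each 10 years); then Ivanova and Nakamura (both 15 years); then Ruiz (28 years).
Among Dimitriou, Espinoza, Marchetti, Kowalski, Delgado, Lindqvist and Vasquez, an endowed-chair holder before not an endowed-chair holder: Dimitriou, Espinoza, Marchetti, Kowalski and Delgado (an endowed-chair holder) before Lindqvist and Vasquez (not an endowed-chair holder).
Among Dimitriou, Espinoza, Marchetti, Kowalski and Delgado, by date of appointment to current position (earlier first): Dimitriou, Espinoza and Marchetti (2003-05-13) before Kowalski (2006-01-08) before Delgado (2010-07-16).
Dimitriou, Espinoza and Marchetti are each Professor, so the next rule applies.
Among Dimitriou, Espinoza and Marchetti, alphabetically by surname: Dimitriou before Espinoza before Marchetti.
Lindqvist and Vasquez both have date of appointment to current position 2003-05-01, so the next rule applies.
Lindqvist and Vasquez are each Assistant Professor, so the next rule applies.
Among Lindqvist and Vasquez, alphabetically by surname: Lindqvist before Vasquez.
Ivanova and Nakamura are each not an endowed-chair holder, so the next rule applies.
Ivanova and Nakamura both have date of appointment to current position 2009-11-14, so the next rule applies.
Ivanova and Nakamura are each Department Chair, so the next rule applies.
Among Ivanova and Nakamura, alphabetically by surname: Ivanova before Nakamura.
Order: Dimitriou, Espinoza, Marchetti, Kowalski, Delgado, Lindqvist, Vasquez, Ivanova, Nakamura, Ruiz.

Delgado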